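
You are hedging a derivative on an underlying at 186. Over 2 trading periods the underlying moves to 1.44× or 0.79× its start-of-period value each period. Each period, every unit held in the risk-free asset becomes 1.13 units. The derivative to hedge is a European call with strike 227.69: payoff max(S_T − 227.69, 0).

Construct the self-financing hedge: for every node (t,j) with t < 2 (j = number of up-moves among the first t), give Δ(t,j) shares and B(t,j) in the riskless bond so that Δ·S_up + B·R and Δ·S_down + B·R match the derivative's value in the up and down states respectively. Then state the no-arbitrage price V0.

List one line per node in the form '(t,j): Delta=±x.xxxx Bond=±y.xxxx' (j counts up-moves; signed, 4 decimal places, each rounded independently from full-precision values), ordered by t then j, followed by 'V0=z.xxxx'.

No-arbitrage ⇒ martingale measure with p* = (R−d)/(u−d) = 0.5231.
Terminal payoffs: V(2,0)=0.0000, V(2,1)=0.0000, V(2,2)=157.9996
  t=1,j=0: stock 146.9400 → up 211.5936 (V=0.0000), down 116.0826 (V=0.0000). Price 0.0000; hedge Δ=0.0000, bond B=0.0000.
  t=1,j=1: stock 267.8400 → up 385.6896 (V=157.9996), down 211.5936 (V=0.0000). Price 73.1380; hedge Δ=0.9075, bond B=-169.9383.
  t=0,j=0: stock 186.0000 → up 267.8400 (V=73.1380), down 146.9400 (V=0.0000). Price 33.8556; hedge Δ=0.6049, bond B=-78.6644.
Root portfolio cost Δ·186+B reproduces V0=33.8556.

(0,0): Delta=0.6049 Bond=-78.6644
(1,0): Delta=0.0000 Bond=0.0000
(1,1): Delta=0.9075 Bond=-169.9383
V0=33.8556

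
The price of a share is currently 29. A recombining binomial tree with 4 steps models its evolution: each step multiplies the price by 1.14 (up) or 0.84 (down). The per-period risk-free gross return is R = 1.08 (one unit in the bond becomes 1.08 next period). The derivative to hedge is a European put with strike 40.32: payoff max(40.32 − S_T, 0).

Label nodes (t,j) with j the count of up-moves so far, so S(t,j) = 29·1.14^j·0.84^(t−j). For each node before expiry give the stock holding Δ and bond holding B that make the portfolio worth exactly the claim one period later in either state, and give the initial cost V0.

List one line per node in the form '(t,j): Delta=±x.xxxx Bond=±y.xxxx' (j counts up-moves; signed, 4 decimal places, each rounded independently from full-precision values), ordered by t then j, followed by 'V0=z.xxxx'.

Since d<R<u, set p* = (R−d)/(u−d) = 0.8000; price each node as the discounted p*-expectation of its children.
Payoff layer (t=4): V(4,0)=25.8817, V(4,1)=20.7252, V(4,2)=13.7271, V(4,3)=4.2296, V(4,4)=0.0000
(3,0): S=17.1884. Δ = (V_up−V_dn)/(S_up−S_dn) = (20.7252−25.8817)/(19.5948−14.4383) = -1.0000. V = [p*·20.7252 + (1−p*)·25.8817]/1.08 = 20.1449. B = V − Δ·S = 37.3333.
(3,1): S=23.3271. Δ = (V_up−V_dn)/(S_up−S_dn) = (13.7271−20.7252)/(26.5929−19.5948) = -1.0000. V = [p*·13.7271 + (1−p*)·20.7252]/1.08 = 14.0062. B = V − Δ·S = 37.3333.
(3,2): S=31.6583. Δ = (V_up−V_dn)/(S_up−S_dn) = (4.2296−13.7271)/(36.0904−26.5929) = -1.0000. V = [p*·4.2296 + (1−p*)·13.7271]/1.08 = 5.6751. B = V − Δ·S = 37.3333.
(3,3): S=42.9648. Δ = (V_up−V_dn)/(S_up−S_dn) = (0.0000−4.2296)/(48.9798−36.0904) = -0.3281. V = [p*·0.0000 + (1−p*)·4.2296]/1.08 = 0.7833. B = V − Δ·S = 14.8819.
(2,0): S=20.4624. Δ = (V_up−V_dn)/(S_up−S_dn) = (14.0062−20.1449)/(23.3271−17.1884) = -1.0000. V = [p*·14.0062 + (1−p*)·20.1449]/1.08 = 14.1055. B = V − Δ·S = 34.5679.
(2,1): S=27.7704. Δ = (V_up−V_dn)/(S_up−S_dn) = (5.6751−14.0062)/(31.6583−23.3271) = -1.0000. V = [p*·5.6751 + (1−p*)·14.0062]/1.08 = 6.7975. B = V − Δ·S = 34.5679.
(2,2): S=37.6884. Δ = (V_up−V_dn)/(S_up−S_dn) = (0.7833−5.6751)/(42.9648−31.6583) = -0.4327. V = [p*·0.7833 + (1−p*)·5.6751]/1.08 = 1.6311. B = V − Δ·S = 17.9372.
(1,0): S=24.3600. Δ = (V_up−V_dn)/(S_up−S_dn) = (6.7975−14.1055)/(27.7704−20.4624) = -1.0000. V = [p*·6.7975 + (1−p*)·14.1055]/1.08 = 7.6473. B = V − Δ·S = 32.0073.
(1,1): S=33.0600. Δ = (V_up−V_dn)/(S_up−S_dn) = (1.6311−6.7975)/(37.6884−27.7704) = -0.5209. V = [p*·1.6311 + (1−p*)·6.7975]/1.08 = 2.4670. B = V − Δ·S = 19.6883.
(0,0): S=29.0000. Δ = (V_up−V_dn)/(S_up−S_dn) = (2.4670−7.6473)/(33.0600−24.3600) = -0.5954. V = [p*·2.4670 + (1−p*)·7.6473]/1.08 = 3.2436. B = V − Δ·S = 20.5112.
Each (Δ,B) replicates both successor values, so the strategy is self-financing and V0 is arbitrage-free.

(0,0): Delta=-0.5954 Bond=20.5112
(1,0): Delta=-1.0000 Bond=32.0073
(1,1): Delta=-0.5209 Bond=19.6883
(2,0): Delta=-1.0000 Bond=34.5679
(2,1): Delta=-1.0000 Bond=34.5679
(2,2): Delta=-0.4327 Bond=17.9372
(3,0): Delta=-1.0000 Bond=37.3333
(3,1): Delta=-1.0000 Bond=37.3333
(3,2): Delta=-1.0000 Bond=37.3333
(3,3): Delta=-0.3281 Bond=14.8819
V0=3.2436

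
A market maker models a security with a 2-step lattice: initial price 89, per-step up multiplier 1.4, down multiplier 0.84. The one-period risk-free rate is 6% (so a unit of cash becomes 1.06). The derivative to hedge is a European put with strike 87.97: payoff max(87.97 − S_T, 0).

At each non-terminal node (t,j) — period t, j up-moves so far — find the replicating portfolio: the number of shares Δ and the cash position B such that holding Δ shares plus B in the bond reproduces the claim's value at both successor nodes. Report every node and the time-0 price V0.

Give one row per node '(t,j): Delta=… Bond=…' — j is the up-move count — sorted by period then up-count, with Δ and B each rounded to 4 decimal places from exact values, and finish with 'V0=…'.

No-arbitrage ⇒ martingale measure with p* = (R−d)/(u−d) = 0.3929.
Payoff layer (t=2): V(2,0)=25.1716, V(2,1)=0.0000, V(2,2)=0.0000
  t=1,j=0: stock 74.7600 → up 104.6640 (V=0.0000), down 62.7984 (V=25.1716). Price 14.4177; hedge Δ=-0.6012, bond B=59.3670.
  t=1,j=1: stock 124.6000 → up 174.4400 (V=0.0000), down 104.6640 (V=0.0000). Price 0.0000; hedge Δ=0.0000, bond B=0.0000.
  t=0,j=0: stock 89.0000 → up 124.6000 (V=0.0000), down 74.7600 (V=14.4177). Price 8.2581; hedge Δ=-0.2893, bond B=34.0040.
Check: Δ(0,0)·S0 + B(0,0) = 8.2581 = V0.

(0,0): Delta=-0.2893 Bond=34.0040
(1,0): Delta=-0.6012 Bond=59.3670
(1,1): Delta=0.0000 Bond=0.0000
V0=8.2581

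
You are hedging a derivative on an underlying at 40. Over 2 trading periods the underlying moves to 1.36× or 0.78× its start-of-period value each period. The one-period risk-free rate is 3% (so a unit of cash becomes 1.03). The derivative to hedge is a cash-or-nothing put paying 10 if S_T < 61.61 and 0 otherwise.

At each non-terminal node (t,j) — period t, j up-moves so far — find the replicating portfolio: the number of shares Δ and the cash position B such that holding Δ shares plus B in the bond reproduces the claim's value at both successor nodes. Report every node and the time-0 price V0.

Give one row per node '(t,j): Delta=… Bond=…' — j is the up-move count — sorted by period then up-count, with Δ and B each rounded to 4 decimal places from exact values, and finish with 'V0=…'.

Risk-neutral probability p* = (R−d)/(u−d) = (1.03−0.78)/(1.36−0.78) = 0.4310.
Terminal values V(2,·): V(2,0)=10.0000, V(2,1)=10.0000, V(2,2)=0.0000
(1,0): S=31.2000. Δ = (V_up−V_dn)/(S_up−S_dn) = (10.0000−10.0000)/(42.4320−24.3360) = 0.0000. V = [p*·10.0000 + (1−p*)·10.0000]/1.03 = 9.7087. B = V − Δ·S = 9.7087.
(1,1): S=54.4000. Δ = (V_up−V_dn)/(S_up−S_dn) = (0.0000−10.0000)/(73.9840−42.4320) = -0.3169. V = [p*·0.0000 + (1−p*)·10.0000]/1.03 = 5.5239. B = V − Δ·S = 22.7653.
(0,0): S=40.0000. Δ = (V_up−V_dn)/(S_up−S_dn) = (5.5239−9.7087)/(54.4000−31.2000) = -0.1804. V = [p*·5.5239 + (1−p*)·9.7087]/1.03 = 7.6747. B = V − Δ·S = 14.8899.
The time-0 hedge costs 7.6747, which is the no-arbitrage price.

(0,0): Delta=-0.1804 Bond=14.8899
(1,0): Delta=0.0000 Bond=9.7087
(1,1): Delta=-0.3169 Bond=22.7653
V0=7.6747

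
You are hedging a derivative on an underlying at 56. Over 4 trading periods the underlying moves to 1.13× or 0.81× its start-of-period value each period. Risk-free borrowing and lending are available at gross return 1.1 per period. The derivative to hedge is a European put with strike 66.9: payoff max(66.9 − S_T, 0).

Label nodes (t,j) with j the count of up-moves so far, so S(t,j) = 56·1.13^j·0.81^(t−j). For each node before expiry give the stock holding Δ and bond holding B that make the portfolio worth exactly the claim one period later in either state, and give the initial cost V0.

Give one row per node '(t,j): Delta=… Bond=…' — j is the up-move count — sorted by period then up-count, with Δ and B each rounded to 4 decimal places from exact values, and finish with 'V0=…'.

(0,0): Delta=-0.2384 Bond=14.2875
(1,0): Delta=-1.0000 Bond=50.2630
(1,1): Delta=-0.1819 Bond=12.1424
(2,0): Delta=-1.0000 Bond=55.2893
(2,1): Delta=-1.0000 Bond=55.2893
(2,2): Delta=-0.1212 Bond=9.0188
(3,0): Delta=-1.0000 Bond=60.8182
(3,1): Delta=-1.0000 Bond=60.8182
(3,2): Delta=-1.0000 Bond=60.8182
(3,3): Delta=-0.0561 Bond=4.6554
V0=0.9378

The replicating-portfolio and risk-neutral prices coincide; use p* = (1.1−0.81)/(1.13−0.81) = 0.9063 for the latter.
Terminal payoffs: V(4,0)=42.7938, V(4,1)=33.2704, V(4,2)=19.9847, V(4,3)=1.4502, V(4,4)=0.0000
Node (3,0) S=29.7607: V=(p*·33.2704+(1−p*)·42.7938)/1.1=31.0575; Δ=(33.2704−42.7938)/(33.6296−24.1062)=-1.0000; B=V−Δ·S=60.8182
Node (3,1) S=41.5180: V=(p*·19.9847+(1−p*)·33.2704)/1.1=19.3002; Δ=(19.9847−33.2704)/(46.9153−33.6296)=-1.0000; B=V−Δ·S=60.8182
Node (3,2) S=57.9202: V=(p*·1.4502+(1−p*)·19.9847)/1.1=2.8980; Δ=(1.4502−19.9847)/(65.4498−46.9153)=-1.0000; B=V−Δ·S=60.8182
Node (3,3) S=80.8022: V=(p*·0.0000+(1−p*)·1.4502)/1.1=0.1236; Δ=(0.0000−1.4502)/(91.3065−65.4498)=-0.0561; B=V−Δ·S=4.6554
Node (2,0) S=36.7416: V=(p*·19.3002+(1−p*)·31.0575)/1.1=18.5477; Δ=(19.3002−31.0575)/(41.5180−29.7607)=-1.0000; B=V−Δ·S=55.2893
Node (2,1) S=51.2568: V=(p*·2.8980+(1−p*)·19.3002)/1.1=4.0325; Δ=(2.8980−19.3002)/(57.9202−41.5180)=-1.0000; B=V−Δ·S=55.2893
Node (2,2) S=71.5064: V=(p*·0.1236+(1−p*)·2.8980)/1.1=0.3488; Δ=(0.1236−2.8980)/(80.8022−57.9202)=-0.1212; B=V−Δ·S=9.0188
Node (1,0) S=45.3600: V=(p*·4.0325+(1−p*)·18.5477)/1.1=4.9030; Δ=(4.0325−18.5477)/(51.2568−36.7416)=-1.0000; B=V−Δ·S=50.2630
Node (1,1) S=63.2800: V=(p*·0.3488+(1−p*)·4.0325)/1.1=0.6311; Δ=(0.3488−4.0325)/(71.5064−51.2568)=-0.1819; B=V−Δ·S=12.1424
Node (0,0) S=56.0000: V=(p*·0.6311+(1−p*)·4.9030)/1.1=0.9378; Δ=(0.6311−4.9030)/(63.2800−45.3600)=-0.2384; B=V−Δ·S=14.2875
The time-0 hedge costs 0.9378, which is the no-arbitrage price.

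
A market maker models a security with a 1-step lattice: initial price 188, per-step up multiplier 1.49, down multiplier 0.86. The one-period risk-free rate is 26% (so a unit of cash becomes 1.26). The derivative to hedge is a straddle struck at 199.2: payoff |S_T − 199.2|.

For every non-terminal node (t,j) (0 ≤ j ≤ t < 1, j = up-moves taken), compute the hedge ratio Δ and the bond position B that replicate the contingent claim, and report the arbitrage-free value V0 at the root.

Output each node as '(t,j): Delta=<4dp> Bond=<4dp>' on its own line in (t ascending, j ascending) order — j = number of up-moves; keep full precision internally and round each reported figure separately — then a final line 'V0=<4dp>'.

(0,0): Delta=0.3664 Bond=-17.2416
V0=51.6473

Under the risk-neutral measure, an up-move has probability p* = (R−d)/(u−d) = 0.6349 and values discount at R = 1.26.
Payoff layer (t=1): V(1,0)=37.5200, V(1,1)=80.9200
  t=0,j=0: stock 188.0000 → up 280.1200 (V=80.9200), down 161.6800 (V=37.5200). Price 51.6473; hedge Δ=0.3664, bond B=-17.2416.
Check: Δ(0,0)·S0 + B(0,0) = 51.6473 = V0.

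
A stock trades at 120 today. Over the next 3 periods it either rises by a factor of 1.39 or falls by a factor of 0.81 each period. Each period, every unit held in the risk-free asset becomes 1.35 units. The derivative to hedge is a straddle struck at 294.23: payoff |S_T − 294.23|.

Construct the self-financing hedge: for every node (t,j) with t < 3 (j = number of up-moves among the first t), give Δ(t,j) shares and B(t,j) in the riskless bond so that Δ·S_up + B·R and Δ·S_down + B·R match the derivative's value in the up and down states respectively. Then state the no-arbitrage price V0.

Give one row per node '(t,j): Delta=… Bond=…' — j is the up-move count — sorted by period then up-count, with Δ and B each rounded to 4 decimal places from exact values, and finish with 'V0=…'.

Under the risk-neutral measure, an up-move has probability p* = (R−d)/(u−d) = 0.9310 and values discount at R = 1.35.
Payoff layer (t=3): V(3,0)=230.4571, V(3,1)=184.7925, V(3,2)=106.4299, V(3,3)=28.0443
  t=2,j=0: stock 78.7320 → up 109.4375 (V=184.7925), down 63.7729 (V=230.4571). Price 139.2161; hedge Δ=-1.0000, bond B=217.9481.
  t=2,j=1: stock 135.1080 → up 187.8001 (V=106.4299), down 109.4375 (V=184.7925). Price 82.8401; hedge Δ=-1.0000, bond B=217.9481.
  t=2,j=2: stock 231.8520 → up 322.2743 (V=28.0443), down 187.8001 (V=106.4299). Price 24.7779; hedge Δ=-0.5829, bond B=159.9255.
  t=1,j=0: stock 97.2000 → up 135.1080 (V=82.8401), down 78.7320 (V=139.2161). Price 64.2431; hedge Δ=-1.0000, bond B=161.4431.
  t=1,j=1: stock 166.8000 → up 231.8520 (V=24.7779), down 135.1080 (V=82.8401). Price 21.3202; hedge Δ=-0.6002, bond B=121.4275.
  t=0,j=0: stock 120.0000 → up 166.8000 (V=21.3202), down 97.2000 (V=64.2431). Price 17.9854; hedge Δ=-0.6167, bond B=91.9905.
Self-financing check: at every node Δ·S+B equals the discounted successor values.

(0,0): Delta=-0.6167 Bond=91.9905
(1,0): Delta=-1.0000 Bond=161.4431
(1,1): Delta=-0.6002 Bond=121.4275
(2,0): Delta=-1.0000 Bond=217.9481
(2,1): Delta=-1.0000 Bond=217.9481
(2,2): Delta=-0.5829 Bond=159.9255
V0=17.9854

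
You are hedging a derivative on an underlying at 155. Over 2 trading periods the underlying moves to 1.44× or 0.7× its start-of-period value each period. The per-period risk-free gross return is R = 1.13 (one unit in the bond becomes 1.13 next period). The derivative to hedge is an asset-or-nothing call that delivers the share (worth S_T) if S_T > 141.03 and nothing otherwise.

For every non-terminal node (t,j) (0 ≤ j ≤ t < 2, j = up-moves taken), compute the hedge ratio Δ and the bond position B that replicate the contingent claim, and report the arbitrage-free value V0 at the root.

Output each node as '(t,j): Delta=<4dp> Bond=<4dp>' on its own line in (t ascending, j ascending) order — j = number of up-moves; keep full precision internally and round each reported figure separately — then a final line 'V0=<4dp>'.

(0,0): Delta=1.2455 Bond=-48.4877
(1,0): Delta=1.9459 Bond=-130.7917
(1,1): Delta=1.0000 Bond=0.0000
V0=144.5617

No-arbitrage ⇒ martingale measure with p* = (R−d)/(u−d) = 0.5811.
Terminal values V(2,·): V(2,0)=0.0000, V(2,1)=156.2400, V(2,2)=321.4080
(1,0): S=108.5000. Δ = (V_up−V_dn)/(S_up−S_dn) = (156.2400−0.0000)/(156.2400−75.9500) = 1.9459. V = [p*·156.2400 + (1−p*)·0.0000]/1.13 = 80.3435. B = V − Δ·S = -130.7917.
(1,1): S=223.2000. Δ = (V_up−V_dn)/(S_up−S_dn) = (321.4080−156.2400)/(321.4080−156.2400) = 1.0000. V = [p*·321.4080 + (1−p*)·156.2400]/1.13 = 223.2000. B = V − Δ·S = 0.0000.
(0,0): S=155.0000. Δ = (V_up−V_dn)/(S_up−S_dn) = (223.2000−80.3435)/(223.2000−108.5000) = 1.2455. V = [p*·223.2000 + (1−p*)·80.3435]/1.13 = 144.5617. B = V − Δ·S = -48.4877.
The time-0 hedge costs 144.5617, which is the no-arbitrage price.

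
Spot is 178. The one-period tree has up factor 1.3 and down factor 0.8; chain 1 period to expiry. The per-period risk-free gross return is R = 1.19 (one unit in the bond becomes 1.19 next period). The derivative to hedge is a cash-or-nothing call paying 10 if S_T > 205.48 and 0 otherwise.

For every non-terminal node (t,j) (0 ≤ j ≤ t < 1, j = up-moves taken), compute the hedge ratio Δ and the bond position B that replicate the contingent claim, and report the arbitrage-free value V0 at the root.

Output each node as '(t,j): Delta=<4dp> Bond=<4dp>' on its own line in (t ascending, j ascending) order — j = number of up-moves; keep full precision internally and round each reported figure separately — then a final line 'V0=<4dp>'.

(0,0): Delta=0.1124 Bond=-13.4454
V0=6.5546

Since d<R<u, set p* = (R−d)/(u−d) = 0.7800; price each node as the discounted p*-expectation of its children.
Terminal values V(1,·): V(1,0)=0.0000, V(1,1)=10.0000
Node (0,0) S=178.0000: V=(p*·10.0000+(1−p*)·0.0000)/1.19=6.5546; Δ=(10.0000−0.0000)/(231.4000−142.4000)=0.1124; B=V−Δ·S=-13.4454
Check: Δ(0,0)·S0 + B(0,0) = 6.5546 = V0.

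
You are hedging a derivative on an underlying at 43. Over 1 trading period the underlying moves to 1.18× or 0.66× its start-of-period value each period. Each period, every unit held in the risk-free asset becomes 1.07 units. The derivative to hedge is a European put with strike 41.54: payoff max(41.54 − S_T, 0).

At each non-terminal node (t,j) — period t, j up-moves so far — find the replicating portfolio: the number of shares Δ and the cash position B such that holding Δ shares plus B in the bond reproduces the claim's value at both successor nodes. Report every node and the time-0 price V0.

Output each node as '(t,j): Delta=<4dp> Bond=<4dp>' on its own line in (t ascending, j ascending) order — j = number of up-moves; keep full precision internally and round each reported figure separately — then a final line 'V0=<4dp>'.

Risk-neutral probability p* = (R−d)/(u−d) = (1.07−0.66)/(1.18−0.66) = 0.7885.
Terminal values V(1,·): V(1,0)=13.1600, V(1,1)=0.0000
(0,0): S=43.0000. Δ = (V_up−V_dn)/(S_up−S_dn) = (0.0000−13.1600)/(50.7400−28.3800) = -0.5886. V = [p*·0.0000 + (1−p*)·13.1600]/1.07 = 2.6017. B = V − Δ·S = 27.9094.
Self-financing check: at every node Δ·S+B equals the discounted successor values.

(0,0): Delta=-0.5886 Bond=27.9094
V0=2.6017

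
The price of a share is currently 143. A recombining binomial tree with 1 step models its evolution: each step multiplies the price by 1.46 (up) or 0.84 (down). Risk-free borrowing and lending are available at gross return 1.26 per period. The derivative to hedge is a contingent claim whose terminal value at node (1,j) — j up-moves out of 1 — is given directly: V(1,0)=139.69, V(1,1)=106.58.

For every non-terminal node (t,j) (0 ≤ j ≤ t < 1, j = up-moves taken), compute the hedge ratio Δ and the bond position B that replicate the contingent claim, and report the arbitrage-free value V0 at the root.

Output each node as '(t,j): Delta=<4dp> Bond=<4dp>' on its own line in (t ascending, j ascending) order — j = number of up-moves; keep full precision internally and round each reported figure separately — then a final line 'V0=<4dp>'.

The replicating-portfolio and risk-neutral prices coincide; use p* = (1.26−0.84)/(1.46−0.84) = 0.6774 for the latter.
Payoff layer (t=1): V(1,0)=139.6900, V(1,1)=106.5800
(0,0): S=143.0000. Δ = (V_up−V_dn)/(S_up−S_dn) = (106.5800−139.6900)/(208.7800−120.1200) = -0.3734. V = [p*·106.5800 + (1−p*)·139.6900]/1.26 = 93.0640. B = V − Δ·S = 146.4672.
Self-financing check: at every node Δ·S+B equals the discounted successor values.

(0,0): Delta=-0.3734 Bond=146.4672
V0=93.0640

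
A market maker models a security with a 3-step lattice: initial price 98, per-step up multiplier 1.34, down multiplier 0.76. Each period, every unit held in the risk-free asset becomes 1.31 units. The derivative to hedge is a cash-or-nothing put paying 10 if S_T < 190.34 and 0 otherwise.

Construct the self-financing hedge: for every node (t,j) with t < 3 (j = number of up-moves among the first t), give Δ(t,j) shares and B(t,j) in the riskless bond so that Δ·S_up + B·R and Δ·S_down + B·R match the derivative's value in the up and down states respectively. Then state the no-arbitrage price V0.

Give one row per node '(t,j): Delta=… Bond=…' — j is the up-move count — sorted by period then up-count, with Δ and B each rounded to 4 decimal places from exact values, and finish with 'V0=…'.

(0,0): Delta=-0.0922 Bond=9.6895
(1,0): Delta=0.0000 Bond=5.8272
(1,1): Delta=-0.0950 Bond=13.0678
(2,0): Delta=0.0000 Bond=7.6336
(2,1): Delta=0.0000 Bond=7.6336
(2,2): Delta=-0.0980 Bond=17.6362
V0=0.6552

Under the risk-neutral measure, an up-move has probability p* = (R−d)/(u−d) = 0.9483 and values discount at R = 1.31.
Terminal payoffs: V(3,0)=10.0000, V(3,1)=10.0000, V(3,2)=10.0000, V(3,3)=0.0000
  t=2,j=0: stock 56.6048 → up 75.8504 (V=10.0000), down 43.0196 (V=10.0000). Price 7.6336; hedge Δ=0.0000, bond B=7.6336.
  t=2,j=1: stock 99.8032 → up 133.7363 (V=10.0000), down 75.8504 (V=10.0000). Price 7.6336; hedge Δ=0.0000, bond B=7.6336.
  t=2,j=2: stock 175.9688 → up 235.7982 (V=0.0000), down 133.7363 (V=10.0000). Price 0.3948; hedge Δ=-0.0980, bond B=17.6362.
  t=1,j=0: stock 74.4800 → up 99.8032 (V=7.6336), down 56.6048 (V=7.6336). Price 5.8272; hedge Δ=0.0000, bond B=5.8272.
  t=1,j=1: stock 131.3200 → up 175.9688 (V=0.3948), down 99.8032 (V=7.6336). Price 0.5872; hedge Δ=-0.0950, bond B=13.0678.
  t=0,j=0: stock 98.0000 → up 131.3200 (V=0.5872), down 74.4800 (V=5.8272). Price 0.6552; hedge Δ=-0.0922, bond B=9.6895.
Each (Δ,B) replicates both successor values, so the strategy is self-financing and V0 is arbitrage-free.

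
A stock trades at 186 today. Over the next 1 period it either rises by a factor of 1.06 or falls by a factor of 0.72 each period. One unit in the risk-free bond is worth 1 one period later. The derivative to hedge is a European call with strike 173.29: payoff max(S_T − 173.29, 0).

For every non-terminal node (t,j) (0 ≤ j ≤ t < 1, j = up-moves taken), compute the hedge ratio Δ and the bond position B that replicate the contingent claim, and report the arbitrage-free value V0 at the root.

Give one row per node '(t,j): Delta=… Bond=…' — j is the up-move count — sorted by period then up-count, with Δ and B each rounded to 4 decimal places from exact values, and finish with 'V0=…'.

(0,0): Delta=0.3775 Bond=-50.5482
V0=19.6576

No-arbitrage ⇒ martingale measure with p* = (R−d)/(u−d) = 0.8235.
Terminal payoffs: V(1,0)=0.0000, V(1,1)=23.8700
  t=0,j=0: stock 186.0000 → up 197.1600 (V=23.8700), down 133.9200 (V=0.0000). Price 19.6576; hedge Δ=0.3775, bond B=-50.5482.
Check: Δ(0,0)·S0 + B(0,0) = 19.6576 = V0.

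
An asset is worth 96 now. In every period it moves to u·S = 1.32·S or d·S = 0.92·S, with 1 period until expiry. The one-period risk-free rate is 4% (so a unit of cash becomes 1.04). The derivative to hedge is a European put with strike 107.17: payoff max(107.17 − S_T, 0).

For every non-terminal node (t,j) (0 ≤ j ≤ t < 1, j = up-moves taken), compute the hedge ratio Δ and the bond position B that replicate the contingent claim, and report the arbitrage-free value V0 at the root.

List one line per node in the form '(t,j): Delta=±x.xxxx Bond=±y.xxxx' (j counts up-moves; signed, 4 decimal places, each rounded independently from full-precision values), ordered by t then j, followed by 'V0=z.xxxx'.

(0,0): Delta=-0.4909 Bond=59.8125
V0=12.6875

No-arbitrage ⇒ martingale measure with p* = (R−d)/(u−d) = 0.3000.
Payoff layer (t=1): V(1,0)=18.8500, V(1,1)=0.0000
  t=0,j=0: stock 96.0000 → up 126.7200 (V=0.0000), down 88.3200 (V=18.8500). Price 12.6875; hedge Δ=-0.4909, bond B=59.8125.
Each (Δ,B) replicates both successor values, so the strategy is self-financing and V0 is arbitrage-free.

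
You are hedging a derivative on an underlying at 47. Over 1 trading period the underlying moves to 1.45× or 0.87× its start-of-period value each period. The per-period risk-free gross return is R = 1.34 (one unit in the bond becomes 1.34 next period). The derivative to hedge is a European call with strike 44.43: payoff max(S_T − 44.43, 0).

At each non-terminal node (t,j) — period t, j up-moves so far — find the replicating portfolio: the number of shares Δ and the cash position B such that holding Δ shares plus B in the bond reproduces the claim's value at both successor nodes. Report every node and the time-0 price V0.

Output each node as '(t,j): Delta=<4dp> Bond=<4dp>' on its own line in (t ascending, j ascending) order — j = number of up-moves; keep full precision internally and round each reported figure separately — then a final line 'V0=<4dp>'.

(0,0): Delta=0.8701 Bond=-26.5522
V0=14.3443

No-arbitrage ⇒ martingale measure with p* = (R−d)/(u−d) = 0.8103.
Terminal payoffs: V(1,0)=0.0000, V(1,1)=23.7200
  t=0,j=0: stock 47.0000 → up 68.1500 (V=23.7200), down 40.8900 (V=0.0000). Price 14.3443; hedge Δ=0.8701, bond B=-26.5522.
Root portfolio cost Δ·47+B reproduces V0=14.3443.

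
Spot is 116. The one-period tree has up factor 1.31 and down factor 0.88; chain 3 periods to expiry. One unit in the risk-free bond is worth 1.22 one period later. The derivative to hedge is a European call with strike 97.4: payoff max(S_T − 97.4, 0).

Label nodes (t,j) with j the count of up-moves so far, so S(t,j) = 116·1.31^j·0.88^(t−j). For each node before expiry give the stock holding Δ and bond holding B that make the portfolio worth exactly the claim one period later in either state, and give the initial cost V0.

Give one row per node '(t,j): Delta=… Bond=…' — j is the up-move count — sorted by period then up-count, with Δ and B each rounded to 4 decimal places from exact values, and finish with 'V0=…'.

(0,0): Delta=0.9892 Bond=-52.2902
(1,0): Delta=0.9283 Bond=-57.5784
(1,1): Delta=1.0000 Bond=-65.4394
(2,0): Delta=0.5250 Bond=-34.0154
(2,1): Delta=1.0000 Bond=-79.8361
(2,2): Delta=1.0000 Bond=-79.8361
V0=62.4538

The replicating-portfolio and risk-neutral prices coincide; use p* = (1.22−0.88)/(1.31−0.88) = 0.7907 for the latter.
At expiry t=3: V(3,0)=0.0000, V(3,1)=20.2778, V(3,2)=77.7795, V(3,3)=163.3786
(2,0): S=89.8304. Δ = (V_up−V_dn)/(S_up−S_dn) = (20.2778−0.0000)/(117.6778−79.0508) = 0.5250. V = [p*·20.2778 + (1−p*)·0.0000]/1.22 = 13.1423. B = V − Δ·S = -34.0154.
(2,1): S=133.7248. Δ = (V_up−V_dn)/(S_up−S_dn) = (77.7795−20.2778)/(175.1795−117.6778) = 1.0000. V = [p*·77.7795 + (1−p*)·20.2778]/1.22 = 53.8887. B = V − Δ·S = -79.8361.
(2,2): S=199.0676. Δ = (V_up−V_dn)/(S_up−S_dn) = (163.3786−77.7795)/(260.7786−175.1795) = 1.0000. V = [p*·163.3786 + (1−p*)·77.7795]/1.22 = 119.2315. B = V − Δ·S = -79.8361.
(1,0): S=102.0800. Δ = (V_up−V_dn)/(S_up−S_dn) = (53.8887−13.1423)/(133.7248−89.8304) = 0.9283. V = [p*·53.8887 + (1−p*)·13.1423]/1.22 = 37.1807. B = V − Δ·S = -57.5784.
(1,1): S=151.9600. Δ = (V_up−V_dn)/(S_up−S_dn) = (119.2315−53.8887)/(199.0676−133.7248) = 1.0000. V = [p*·119.2315 + (1−p*)·53.8887]/1.22 = 86.5206. B = V − Δ·S = -65.4394.
(0,0): S=116.0000. Δ = (V_up−V_dn)/(S_up−S_dn) = (86.5206−37.1807)/(151.9600−102.0800) = 0.9892. V = [p*·86.5206 + (1−p*)·37.1807]/1.22 = 62.4538. B = V − Δ·S = -52.2902.
Check: Δ(0,0)·S0 + B(0,0) = 62.4538 = V0.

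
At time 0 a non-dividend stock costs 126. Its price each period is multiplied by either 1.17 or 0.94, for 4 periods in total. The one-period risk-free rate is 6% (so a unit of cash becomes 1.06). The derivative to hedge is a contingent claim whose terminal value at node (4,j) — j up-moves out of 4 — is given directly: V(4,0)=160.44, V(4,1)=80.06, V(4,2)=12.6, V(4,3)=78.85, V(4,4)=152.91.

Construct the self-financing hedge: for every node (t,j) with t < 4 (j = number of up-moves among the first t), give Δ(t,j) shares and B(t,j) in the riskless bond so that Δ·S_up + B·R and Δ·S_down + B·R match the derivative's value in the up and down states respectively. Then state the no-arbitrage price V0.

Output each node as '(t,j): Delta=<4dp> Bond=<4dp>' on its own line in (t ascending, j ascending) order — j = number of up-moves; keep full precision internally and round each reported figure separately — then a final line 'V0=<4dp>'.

Risk-neutral probability p* = (R−d)/(u−d) = (1.06−0.94)/(1.17−0.94) = 0.5217.
At expiry t=4: V(4,0)=160.4400, V(4,1)=80.0600, V(4,2)=12.6000, V(4,3)=78.8500, V(4,4)=152.9100
(3,0): S=104.6536. Δ = (V_up−V_dn)/(S_up−S_dn) = (80.0600−160.4400)/(122.4447−98.3744) = -3.3394. V = [p*·80.0600 + (1−p*)·160.4400]/1.06 = 111.7949. B = V − Δ·S = 461.2732.
(3,1): S=130.2603. Δ = (V_up−V_dn)/(S_up−S_dn) = (12.6000−80.0600)/(152.4046−122.4447) = -2.2517. V = [p*·12.6000 + (1−p*)·80.0600]/1.06 = 42.3240. B = V − Δ·S = 335.6284.
(3,2): S=162.1325. Δ = (V_up−V_dn)/(S_up−S_dn) = (78.8500−12.6000)/(189.6950−152.4046) = 1.7766. V = [p*·78.8500 + (1−p*)·12.6000]/1.06 = 44.4955. B = V − Δ·S = -243.5480.
(3,3): S=201.8032. Δ = (V_up−V_dn)/(S_up−S_dn) = (152.9100−78.8500)/(236.1098−189.6950) = 1.5956. V = [p*·152.9100 + (1−p*)·78.8500]/1.06 = 110.8396. B = V − Δ·S = -211.1604.
(2,0): S=111.3336. Δ = (V_up−V_dn)/(S_up−S_dn) = (42.3240−111.7949)/(130.2603−104.6536) = -2.7130. V = [p*·42.3240 + (1−p*)·111.7949]/1.06 = 71.2729. B = V − Δ·S = 373.3202.
(2,1): S=138.5748. Δ = (V_up−V_dn)/(S_up−S_dn) = (44.4955−42.3240)/(162.1325−130.2603) = 0.0681. V = [p*·44.4955 + (1−p*)·42.3240]/1.06 = 40.9971. B = V − Δ·S = 31.5560.
(2,2): S=172.4814. Δ = (V_up−V_dn)/(S_up−S_dn) = (110.8396−44.4955)/(201.8032−162.1325) = 1.6724. V = [p*·110.8396 + (1−p*)·44.4955]/1.06 = 74.6319. B = V − Δ·S = -213.8209.
(1,0): S=118.4400. Δ = (V_up−V_dn)/(S_up−S_dn) = (40.9971−71.2729)/(138.5748−111.3336) = -1.1114. V = [p*·40.9971 + (1−p*)·71.2729]/1.06 = 52.3366. B = V − Δ·S = 183.9702.
(1,1): S=147.4200. Δ = (V_up−V_dn)/(S_up−S_dn) = (74.6319−40.9971)/(172.4814−138.5748) = 0.9920. V = [p*·74.6319 + (1−p*)·40.9971]/1.06 = 55.2318. B = V − Δ·S = -91.0063.
(0,0): S=126.0000. Δ = (V_up−V_dn)/(S_up−S_dn) = (55.2318−52.3366)/(147.4200−118.4400) = 0.0999. V = [p*·55.2318 + (1−p*)·52.3366]/1.06 = 50.7992. B = V − Δ·S = 38.2115.
Each (Δ,B) replicates both successor values, so the strategy is self-financing and V0 is arbitrage-free.

(0,0): Delta=0.0999 Bond=38.2115
(1,0): Delta=-1.1114 Bond=183.9702
(1,1): Delta=0.9920 Bond=-91.0063
(2,0): Delta=-2.7130 Bond=373.3202
(2,1): Delta=0.0681 Bond=31.5560
(2,2): Delta=1.6724 Bond=-213.8209
(3,0): Delta=-3.3394 Bond=461.2732
(3,1): Delta=-2.2517 Bond=335.6284
(3,2): Delta=1.7766 Bond=-243.5480
(3,3): Delta=1.5956 Bond=-211.1604
V0=50.7992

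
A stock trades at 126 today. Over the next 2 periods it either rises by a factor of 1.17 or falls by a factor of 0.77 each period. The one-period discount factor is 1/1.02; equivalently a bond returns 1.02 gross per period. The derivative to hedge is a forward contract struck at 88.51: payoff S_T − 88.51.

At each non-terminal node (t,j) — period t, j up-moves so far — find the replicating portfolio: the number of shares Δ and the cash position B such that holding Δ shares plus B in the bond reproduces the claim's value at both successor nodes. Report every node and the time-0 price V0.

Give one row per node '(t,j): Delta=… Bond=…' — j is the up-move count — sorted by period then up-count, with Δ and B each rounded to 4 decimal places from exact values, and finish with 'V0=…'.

(0,0): Delta=1.0000 Bond=-85.0730
(1,0): Delta=1.0000 Bond=-86.7745
(1,1): Delta=1.0000 Bond=-86.7745
V0=40.9270

Under the risk-neutral measure, an up-move has probability p* = (R−d)/(u−d) = 0.6250 and values discount at R = 1.02.
At expiry t=2: V(2,0)=-13.8046, V(2,1)=25.0034, V(2,2)=83.9714
Node (1,0) S=97.0200: V=(p*·25.0034+(1−p*)·-13.8046)/1.02=10.2455; Δ=(25.0034−-13.8046)/(113.5134−74.7054)=1.0000; B=V−Δ·S=-86.7745
Node (1,1) S=147.4200: V=(p*·83.9714+(1−p*)·25.0034)/1.02=60.6455; Δ=(83.9714−25.0034)/(172.4814−113.5134)=1.0000; B=V−Δ·S=-86.7745
Node (0,0) S=126.0000: V=(p*·60.6455+(1−p*)·10.2455)/1.02=40.9270; Δ=(60.6455−10.2455)/(147.4200−97.0200)=1.0000; B=V−Δ·S=-85.0730
Check: Δ(0,0)·S0 + B(0,0) = 40.9270 = V0.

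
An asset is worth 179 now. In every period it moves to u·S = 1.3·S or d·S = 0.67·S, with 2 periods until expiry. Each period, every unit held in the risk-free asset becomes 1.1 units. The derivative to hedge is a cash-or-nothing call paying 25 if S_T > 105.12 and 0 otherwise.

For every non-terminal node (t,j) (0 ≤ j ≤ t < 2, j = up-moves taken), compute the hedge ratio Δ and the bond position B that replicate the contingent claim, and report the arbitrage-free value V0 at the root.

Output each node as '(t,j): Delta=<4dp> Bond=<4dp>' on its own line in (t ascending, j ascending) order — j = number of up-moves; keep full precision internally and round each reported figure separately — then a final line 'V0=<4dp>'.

(0,0): Delta=0.0640 Bond=7.1265
(1,0): Delta=0.3309 Bond=-24.1703
(1,1): Delta=0.0000 Bond=22.7273
V0=18.5789

Since d<R<u, set p* = (R−d)/(u−d) = 0.6825; price each node as the discounted p*-expectation of its children.
Payoff layer (t=2): V(2,0)=0.0000, V(2,1)=25.0000, V(2,2)=25.0000
Node (1,0) S=119.9300: V=(p*·25.0000+(1−p*)·0.0000)/1.1=15.5123; Δ=(25.0000−0.0000)/(155.9090−80.3531)=0.3309; B=V−Δ·S=-24.1703
Node (1,1) S=232.7000: V=(p*·25.0000+(1−p*)·25.0000)/1.1=22.7273; Δ=(25.0000−25.0000)/(302.5100−155.9090)=0.0000; B=V−Δ·S=22.7273
Node (0,0) S=179.0000: V=(p*·22.7273+(1−p*)·15.5123)/1.1=18.5789; Δ=(22.7273−15.5123)/(232.7000−119.9300)=0.0640; B=V−Δ·S=7.1265
Check: Δ(0,0)·S0 + B(0,0) = 18.5789 = V0.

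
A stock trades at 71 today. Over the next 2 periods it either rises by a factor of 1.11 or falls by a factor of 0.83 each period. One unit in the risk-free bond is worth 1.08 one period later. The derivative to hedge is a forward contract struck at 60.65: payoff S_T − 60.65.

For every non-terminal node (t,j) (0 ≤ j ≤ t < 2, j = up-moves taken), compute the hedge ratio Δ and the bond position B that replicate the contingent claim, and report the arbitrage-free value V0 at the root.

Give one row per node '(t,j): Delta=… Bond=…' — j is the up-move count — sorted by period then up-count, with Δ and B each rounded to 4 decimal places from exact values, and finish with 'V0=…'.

Risk-neutral probability p* = (R−d)/(u−d) = (1.08−0.83)/(1.11−0.83) = 0.8929.
Payoff layer (t=2): V(2,0)=-11.7381, V(2,1)=4.7623, V(2,2)=26.8291
(1,0): S=58.9300. Δ = (V_up−V_dn)/(S_up−S_dn) = (4.7623−-11.7381)/(65.4123−48.9119) = 1.0000. V = [p*·4.7623 + (1−p*)·-11.7381]/1.08 = 2.7726. B = V − Δ·S = -56.1574.
(1,1): S=78.8100. Δ = (V_up−V_dn)/(S_up−S_dn) = (26.8291−4.7623)/(87.4791−65.4123) = 1.0000. V = [p*·26.8291 + (1−p*)·4.7623]/1.08 = 22.6526. B = V − Δ·S = -56.1574.
(0,0): S=71.0000. Δ = (V_up−V_dn)/(S_up−S_dn) = (22.6526−2.7726)/(78.8100−58.9300) = 1.0000. V = [p*·22.6526 + (1−p*)·2.7726]/1.08 = 19.0024. B = V − Δ·S = -51.9976.
Each (Δ,B) replicates both successor values, so the strategy is self-financing and V0 is arbitrage-free.

(0,0): Delta=1.0000 Bond=-51.9976
(1,0): Delta=1.0000 Bond=-56.1574
(1,1): Delta=1.0000 Bond=-56.1574
V0=19.0024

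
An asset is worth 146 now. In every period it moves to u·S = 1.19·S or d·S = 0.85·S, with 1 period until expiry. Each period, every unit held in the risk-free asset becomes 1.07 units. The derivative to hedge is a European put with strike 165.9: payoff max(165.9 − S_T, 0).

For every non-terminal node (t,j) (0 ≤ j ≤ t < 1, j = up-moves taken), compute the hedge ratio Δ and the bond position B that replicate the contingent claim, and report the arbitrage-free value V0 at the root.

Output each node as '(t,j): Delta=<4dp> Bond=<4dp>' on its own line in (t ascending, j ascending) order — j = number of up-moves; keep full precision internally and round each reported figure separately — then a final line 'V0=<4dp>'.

Under the risk-neutral measure, an up-move has probability p* = (R−d)/(u−d) = 0.6471 and values discount at R = 1.07.
Payoff layer (t=1): V(1,0)=41.8000, V(1,1)=0.0000
  t=0,j=0: stock 146.0000 → up 173.7400 (V=0.0000), down 124.1000 (V=41.8000). Price 13.7878; hedge Δ=-0.8421, bond B=136.7290.
Each (Δ,B) replicates both successor values, so the strategy is self-financing and V0 is arbitrage-free.

(0,0): Delta=-0.8421 Bond=136.7290
V0=13.7878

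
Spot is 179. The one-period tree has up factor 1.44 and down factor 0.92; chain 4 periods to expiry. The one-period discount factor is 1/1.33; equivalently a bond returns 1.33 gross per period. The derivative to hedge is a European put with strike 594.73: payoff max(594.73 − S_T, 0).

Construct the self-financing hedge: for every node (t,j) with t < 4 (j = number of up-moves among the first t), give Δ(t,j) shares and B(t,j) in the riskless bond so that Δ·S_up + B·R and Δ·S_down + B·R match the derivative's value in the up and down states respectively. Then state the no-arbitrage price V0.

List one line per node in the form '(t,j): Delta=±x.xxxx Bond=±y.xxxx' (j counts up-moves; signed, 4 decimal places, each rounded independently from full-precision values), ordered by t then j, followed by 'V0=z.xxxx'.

(0,0): Delta=-0.6084 Bond=141.5855
(1,0): Delta=-1.0000 Bond=252.7929
(1,1): Delta=-0.5413 Bond=171.0081
(2,0): Delta=-1.0000 Bond=336.2146
(2,1): Delta=-1.0000 Bond=336.2146
(2,2): Delta=-0.4627 Bond=198.2575
(3,0): Delta=-1.0000 Bond=447.1654
(3,1): Delta=-1.0000 Bond=447.1654
(3,2): Delta=-1.0000 Bond=447.1654
(3,3): Delta=-0.3706 Bond=214.4554
V0=32.6770

Risk-neutral probability p* = (R−d)/(u−d) = (1.33−0.92)/(1.44−0.92) = 0.7885.
At expiry t=4: V(4,0)=466.4957, V(4,1)=394.0154, V(4,2)=280.5680, V(4,3)=102.9982, V(4,4)=0.0000
Node (3,0) S=139.3852: V=(p*·394.0154+(1−p*)·466.4957)/1.33=307.7803; Δ=(394.0154−466.4957)/(200.7146−128.2343)=-1.0000; B=V−Δ·S=447.1654
Node (3,1) S=218.1681: V=(p*·280.5680+(1−p*)·394.0154)/1.33=228.9973; Δ=(280.5680−394.0154)/(314.1620−200.7146)=-1.0000; B=V−Δ·S=447.1654
Node (3,2) S=341.4804: V=(p*·102.9982+(1−p*)·280.5680)/1.33=105.6850; Δ=(102.9982−280.5680)/(491.7318−314.1620)=-1.0000; B=V−Δ·S=447.1654
Node (3,3) S=534.4911: V=(p*·0.0000+(1−p*)·102.9982)/1.33=16.3820; Δ=(0.0000−102.9982)/(769.6672−491.7318)=-0.3706; B=V−Δ·S=214.4554
Node (2,0) S=151.5056: V=(p*·228.9973+(1−p*)·307.7803)/1.33=184.7090; Δ=(228.9973−307.7803)/(218.1681−139.3852)=-1.0000; B=V−Δ·S=336.2146
Node (2,1) S=237.1392: V=(p*·105.6850+(1−p*)·228.9973)/1.33=99.0754; Δ=(105.6850−228.9973)/(341.4804−218.1681)=-1.0000; B=V−Δ·S=336.2146
Node (2,2) S=371.1744: V=(p*·16.3820+(1−p*)·105.6850)/1.33=26.5211; Δ=(16.3820−105.6850)/(534.4911−341.4804)=-0.4627; B=V−Δ·S=198.2575
Node (1,0) S=164.6800: V=(p*·99.0754+(1−p*)·184.7090)/1.33=88.1129; Δ=(99.0754−184.7090)/(237.1392−151.5056)=-1.0000; B=V−Δ·S=252.7929
Node (1,1) S=257.7600: V=(p*·26.5211+(1−p*)·99.0754)/1.33=31.4805; Δ=(26.5211−99.0754)/(371.1744−237.1392)=-0.5413; B=V−Δ·S=171.0081
Node (0,0) S=179.0000: V=(p*·31.4805+(1−p*)·88.1129)/1.33=32.6770; Δ=(31.4805−88.1129)/(257.7600−164.6800)=-0.6084; B=V−Δ·S=141.5855
Each (Δ,B) replicates both successor values, so the strategy is self-financing and V0 is arbitrage-free.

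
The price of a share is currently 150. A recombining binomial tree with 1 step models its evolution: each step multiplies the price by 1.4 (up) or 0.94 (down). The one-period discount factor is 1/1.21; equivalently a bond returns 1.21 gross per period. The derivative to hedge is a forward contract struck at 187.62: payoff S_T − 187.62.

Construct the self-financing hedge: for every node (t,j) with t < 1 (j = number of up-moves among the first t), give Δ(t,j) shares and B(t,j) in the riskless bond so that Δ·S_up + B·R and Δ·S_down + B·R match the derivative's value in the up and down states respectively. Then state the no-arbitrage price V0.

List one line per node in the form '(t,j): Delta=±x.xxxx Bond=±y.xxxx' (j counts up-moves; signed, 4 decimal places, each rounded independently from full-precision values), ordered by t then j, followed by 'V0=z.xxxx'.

Under the risk-neutral measure, an up-move has probability p* = (R−d)/(u−d) = 0.5870 and values discount at R = 1.21.
At expiry t=1: V(1,0)=-46.6200, V(1,1)=22.3800
(0,0): S=150.0000. Δ = (V_up−V_dn)/(S_up−S_dn) = (22.3800−-46.6200)/(210.0000−141.0000) = 1.0000. V = [p*·22.3800 + (1−p*)·-46.6200]/1.21 = -5.0579. B = V − Δ·S = -155.0579.
The time-0 hedge costs -5.0579, which is the no-arbitrage price.

(0,0): Delta=1.0000 Bond=-155.0579
V0=-5.0579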